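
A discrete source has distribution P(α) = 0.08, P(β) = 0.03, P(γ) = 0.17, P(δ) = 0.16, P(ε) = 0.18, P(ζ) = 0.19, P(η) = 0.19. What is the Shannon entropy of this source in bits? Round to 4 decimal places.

H = −Σ pᵢ log₂ pᵢ.
−0.08·log₂(0.08) = 0.2915
−0.03·log₂(0.03) = 0.1518
−0.17·log₂(0.17) = 0.4346
−0.16·log₂(0.16) = 0.4230
−0.18·log₂(0.18) = 0.4453
−0.19·log₂(0.19) = 0.4552
−0.19·log₂(0.19) = 0.4552
Sum ≈ 2.6566 → 2.6566 bits.

2.6566 bits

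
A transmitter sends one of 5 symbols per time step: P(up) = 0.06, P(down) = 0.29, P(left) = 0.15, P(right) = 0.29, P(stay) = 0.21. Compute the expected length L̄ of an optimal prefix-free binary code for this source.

Repeatedly combine the two least-probable nodes; the expected code length is the sum of the merged weights.
merge 3/50 + 3/20 → 21/100
merge 21/100 + 21/100 → 21/50
merge 29/100 + 29/100 → 29/50
merge 21/50 + 29/50 → 1
L = 21/100 + 21/50 + 29/50 + 1 = 221/100 = 2.21 bits/symbol.

2.21 bits/symbol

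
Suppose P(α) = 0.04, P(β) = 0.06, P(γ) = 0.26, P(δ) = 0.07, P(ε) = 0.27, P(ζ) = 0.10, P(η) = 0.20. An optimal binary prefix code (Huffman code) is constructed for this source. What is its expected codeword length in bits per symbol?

2.54 bits/symbol

Repeatedly combine the two least-probable nodes; the expected code length is the sum of the merged weights.
merge 1/25 + 3/50 → 1/10
merge 7/100 + 1/10 → 17/100
merge 1/10 + 17/100 → 27/100
merge 1/5 + 13/50 → 23/50
merge 27/100 + 27/100 → 27/50
merge 23/50 + 27/50 → 1
L = 1/10 + 17/100 + 27/100 + 23/50 + 27/50 + 1 = 127/50 = 2.54 bits/symbol.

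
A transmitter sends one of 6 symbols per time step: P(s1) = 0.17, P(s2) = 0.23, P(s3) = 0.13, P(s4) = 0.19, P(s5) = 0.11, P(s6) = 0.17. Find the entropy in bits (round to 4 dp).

H = −Σ pᵢ log₂ pᵢ.
−0.17·log₂(0.17) = 0.4346
−0.23·log₂(0.23) = 0.4877
−0.13·log₂(0.13) = 0.3826
−0.19·log₂(0.19) = 0.4552
−0.11·log₂(0.11) = 0.3503
−0.17·log₂(0.17) = 0.4346
Sum ≈ 2.5450 → 2.5450 bits.

2.5450 bits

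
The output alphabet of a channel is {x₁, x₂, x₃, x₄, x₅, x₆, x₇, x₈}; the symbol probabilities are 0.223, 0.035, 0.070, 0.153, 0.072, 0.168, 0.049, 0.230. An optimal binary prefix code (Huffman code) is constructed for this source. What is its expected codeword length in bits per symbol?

Repeatedly combine the two least-probable nodes; the expected code length is the sum of the merged weights.
merge 7/200 + 49/1000 → 21/250
merge 7/100 + 9/125 → 71/500
merge 21/250 + 71/500 → 113/500
merge 153/1000 + 21/125 → 321/1000
merge 223/1000 + 113/500 → 449/1000
merge 23/100 + 321/1000 → 551/1000
merge 449/1000 + 551/1000 → 1
L = 21/250 + 71/500 + 113/500 + 321/1000 + 449/1000 + 551/1000 + 1 = 2773/1000 = 2.773 bits/symbol.

2.773 bits/symbol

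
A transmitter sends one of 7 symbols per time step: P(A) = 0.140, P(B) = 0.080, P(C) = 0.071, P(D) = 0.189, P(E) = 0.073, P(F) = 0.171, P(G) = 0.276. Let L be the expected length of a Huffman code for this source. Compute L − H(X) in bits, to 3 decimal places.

Entropy H = −Σ p log₂ p ≈ 2.6378 bits.
Huffman merges: 71/1000+73/1000→18/125; 2/25+7/50→11/50; 18/125+171/1000→63/200; 189/1000+11/50→409/1000; 69/250+63/200→591/1000; 409/1000+591/1000→1. L = 2679/1000 ≈ 2.6790.
L − H = 2.6790 − 2.6378 = 0.041 bits.

0.041 bits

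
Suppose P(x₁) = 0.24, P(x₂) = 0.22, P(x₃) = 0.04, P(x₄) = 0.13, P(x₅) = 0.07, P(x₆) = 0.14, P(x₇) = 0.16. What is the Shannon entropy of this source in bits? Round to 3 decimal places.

2.632 bits

H = −Σ pᵢ log₂ pᵢ.
−0.24·log₂(0.24) = 0.4941
−0.22·log₂(0.22) = 0.4806
−0.04·log₂(0.04) = 0.1858
−0.13·log₂(0.13) = 0.3826
−0.07·log₂(0.07) = 0.2686
−0.14·log₂(0.14) = 0.3971
−0.16·log₂(0.16) = 0.4230
Sum ≈ 2.6318 → 2.632 bits.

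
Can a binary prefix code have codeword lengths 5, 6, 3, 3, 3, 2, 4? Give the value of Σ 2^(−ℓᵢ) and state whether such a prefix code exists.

With common denominator 2^6 = 64: Σ 2^(−ℓᵢ) = 2/64 + 1/64 + 8/64 + 8/64 + 8/64 + 16/64 + 4/64 = 47/64 = 0.734375.
Kraft's inequality requires Σ ≤ 1; here Σ = 0.734375 ≤ 1, so such a prefix code exists.

0.734375; yes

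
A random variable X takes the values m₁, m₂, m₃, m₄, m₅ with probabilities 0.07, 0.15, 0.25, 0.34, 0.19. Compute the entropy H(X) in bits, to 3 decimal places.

H = −Σ pᵢ log₂ pᵢ.
−0.07·log₂(0.07) = 0.2686
−0.15·log₂(0.15) = 0.4105
−0.25·log₂(0.25) = 0.5000
−0.34·log₂(0.34) = 0.5292
−0.19·log₂(0.19) = 0.4552
Sum ≈ 2.1635 → 2.164 bits.

2.164 bits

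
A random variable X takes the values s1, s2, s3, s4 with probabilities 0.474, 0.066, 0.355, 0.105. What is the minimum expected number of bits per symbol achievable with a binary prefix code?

Repeatedly combine the two least-probable nodes; the expected code length is the sum of the merged weights.
merge 33/500 + 21/200 → 171/1000
merge 171/1000 + 71/200 → 263/500
merge 237/500 + 263/500 → 1
L = 171/1000 + 263/500 + 1 = 1697/1000 = 1.697 bits/symbol.

1.697 bits/symbol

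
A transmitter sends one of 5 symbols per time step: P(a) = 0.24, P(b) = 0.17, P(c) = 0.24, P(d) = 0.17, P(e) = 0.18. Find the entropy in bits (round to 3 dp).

H = −Σ pᵢ log₂ pᵢ.
−0.24·log₂(0.24) = 0.4941
−0.17·log₂(0.17) = 0.4346
−0.24·log₂(0.24) = 0.4941
−0.17·log₂(0.17) = 0.4346
−0.18·log₂(0.18) = 0.4453
Sum ≈ 2.3028 → 2.303 bits.

2.303 bits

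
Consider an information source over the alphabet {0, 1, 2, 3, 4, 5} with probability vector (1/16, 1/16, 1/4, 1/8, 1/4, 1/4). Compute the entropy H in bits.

Each probability is a power of 1/2, so log₂(1/p) is an integer.
H = Σ p·log₂(1/p) = 1/16·4 + 1/16·4 + 1/4·2 + 1/8·3 + 1/4·2 + 1/4·2 = 2.375 bits.

2.375 bits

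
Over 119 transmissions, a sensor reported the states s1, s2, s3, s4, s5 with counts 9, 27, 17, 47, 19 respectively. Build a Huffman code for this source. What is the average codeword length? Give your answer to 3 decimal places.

2.202 bits/symbol

Probabilities are the counts divided by 119.
Repeatedly combine the two least-probable nodes; the expected code length is the sum of the merged weights.
merge 9/119 + 1/7 → 26/119
merge 19/119 + 26/119 → 45/119
merge 27/119 + 45/119 → 72/119
merge 47/119 + 72/119 → 1
L = 26/119 + 45/119 + 72/119 + 1 = 262/119 ≈ 2.202 bits/symbol.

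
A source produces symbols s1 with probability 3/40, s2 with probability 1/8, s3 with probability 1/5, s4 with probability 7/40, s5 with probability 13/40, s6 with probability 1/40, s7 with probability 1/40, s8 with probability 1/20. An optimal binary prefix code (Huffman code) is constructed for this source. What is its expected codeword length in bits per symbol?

2.625 bits/symbol

Repeatedly combine the two least-probable nodes; the expected code length is the sum of the merged weights.
merge 1/40 + 1/40 → 1/20
merge 1/20 + 1/20 → 1/10
merge 3/40 + 1/10 → 7/40
merge 1/8 + 7/40 → 3/10
merge 7/40 + 1/5 → 3/8
merge 3/10 + 13/40 → 5/8
merge 3/8 + 5/8 → 1
L = 1/20 + 1/10 + 7/40 + 3/10 + 3/8 + 5/8 + 1 = 21/8 = 2.625 bits/symbol.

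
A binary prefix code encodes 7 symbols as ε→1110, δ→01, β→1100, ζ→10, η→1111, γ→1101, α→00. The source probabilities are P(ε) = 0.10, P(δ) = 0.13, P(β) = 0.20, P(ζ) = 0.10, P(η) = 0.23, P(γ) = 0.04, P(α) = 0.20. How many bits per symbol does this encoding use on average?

3.14 bits/symbol

L̄ = Σ pᵢ·ℓᵢ = 0.10·4 + 0.13·2 + 0.20·4 + 0.10·2 + 0.23·4 + 0.04·4 + 0.20·2 = 3.14 bits/symbol.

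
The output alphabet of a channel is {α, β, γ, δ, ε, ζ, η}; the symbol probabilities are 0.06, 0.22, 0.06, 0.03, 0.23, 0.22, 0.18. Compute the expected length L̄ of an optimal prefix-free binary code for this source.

2.57 bits/symbol

Repeatedly combine the two least-probable nodes; the expected code length is the sum of the merged weights.
merge 3/100 + 3/50 → 9/100
merge 3/50 + 9/100 → 3/20
merge 3/20 + 9/50 → 33/100
merge 11/50 + 11/50 → 11/25
merge 23/100 + 33/100 → 14/25
merge 11/25 + 14/25 → 1
L = 9/100 + 3/20 + 33/100 + 11/25 + 14/25 + 1 = 257/100 = 2.57 bits/symbol.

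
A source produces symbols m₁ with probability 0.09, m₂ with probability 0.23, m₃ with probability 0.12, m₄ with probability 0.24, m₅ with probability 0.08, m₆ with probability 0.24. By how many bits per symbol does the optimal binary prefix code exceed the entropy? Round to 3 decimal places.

Entropy H = −Σ p log₂ p ≈ 2.4472 bits.
Huffman merges: 2/25+9/100→17/100; 3/25+17/100→29/100; 23/100+6/25→47/100; 6/25+29/100→53/100; 47/100+53/100→1. L = 123/50 ≈ 2.4600.
L − H = 2.4600 − 2.4472 = 0.013 bits.

0.013 bits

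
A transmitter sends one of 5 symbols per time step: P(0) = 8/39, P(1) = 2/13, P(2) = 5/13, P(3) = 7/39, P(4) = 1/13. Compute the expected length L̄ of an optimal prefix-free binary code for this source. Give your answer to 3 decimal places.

Repeatedly combine the two least-probable nodes; the expected code length is the sum of the merged weights.
merge 1/13 + 2/13 → 3/13
merge 7/39 + 8/39 → 5/13
merge 3/13 + 5/13 → 8/13
merge 5/13 + 8/13 → 1
L = 3/13 + 5/13 + 8/13 + 1 = 29/13 ≈ 2.231 bits/symbol.

2.231 bits/symbol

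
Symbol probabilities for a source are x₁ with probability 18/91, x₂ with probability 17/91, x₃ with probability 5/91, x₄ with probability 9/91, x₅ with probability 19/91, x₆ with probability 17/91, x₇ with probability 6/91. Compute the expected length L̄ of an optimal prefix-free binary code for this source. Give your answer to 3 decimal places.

2.714 bits/symbol

Repeatedly combine the two least-probable nodes; the expected code length is the sum of the merged weights.
merge 5/91 + 6/91 → 11/91
merge 9/91 + 11/91 → 20/91
merge 17/91 + 17/91 → 34/91
merge 18/91 + 19/91 → 37/91
merge 20/91 + 34/91 → 54/91
merge 37/91 + 54/91 → 1
L = 11/91 + 20/91 + 34/91 + 37/91 + 54/91 + 1 = 19/7 ≈ 2.714 bits/symbol.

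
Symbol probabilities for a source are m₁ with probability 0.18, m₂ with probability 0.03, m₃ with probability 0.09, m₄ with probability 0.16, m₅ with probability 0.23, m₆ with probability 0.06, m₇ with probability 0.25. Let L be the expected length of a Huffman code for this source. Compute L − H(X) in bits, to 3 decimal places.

Entropy H = −Σ p log₂ p ≈ 2.5639 bits.
Huffman merges: 3/100+3/50→9/100; 9/100+9/100→9/50; 4/25+9/50→17/50; 9/50+23/100→41/100; 1/4+17/50→59/100; 41/100+59/100→1. L = 261/100 ≈ 2.6100.
L − H = 2.6100 − 2.5639 = 0.046 bits.

0.046 bits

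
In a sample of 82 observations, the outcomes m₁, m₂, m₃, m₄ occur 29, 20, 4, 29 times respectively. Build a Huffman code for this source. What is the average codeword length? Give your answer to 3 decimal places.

Probabilities are the counts divided by 82.
Repeatedly combine the two least-probable nodes; the expected code length is the sum of the merged weights.
merge 2/41 + 10/41 → 12/41
merge 12/41 + 29/82 → 53/82
merge 29/82 + 53/82 → 1
L = 12/41 + 53/82 + 1 = 159/82 ≈ 1.939 bits/symbol.

1.939 bits/symbol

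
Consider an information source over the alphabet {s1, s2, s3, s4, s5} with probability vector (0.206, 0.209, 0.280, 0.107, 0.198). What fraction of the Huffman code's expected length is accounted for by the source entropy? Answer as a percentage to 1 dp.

98.2%

Entropy H = −Σ p log₂ p ≈ 2.2634 bits.
Huffman merges: 107/1000+99/500→61/200; 103/500+209/1000→83/200; 7/25+61/200→117/200; 83/200+117/200→1. L = 461/200 ≈ 2.3050.
Efficiency = H/L = 2.2634/2.3050 = 98.2%.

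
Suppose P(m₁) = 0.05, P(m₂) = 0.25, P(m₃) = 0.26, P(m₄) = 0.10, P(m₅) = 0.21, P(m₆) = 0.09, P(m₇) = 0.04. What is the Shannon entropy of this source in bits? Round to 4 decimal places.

2.5248 bits

H = −Σ pᵢ log₂ pᵢ.
−0.05·log₂(0.05) = 0.2161
−0.25·log₂(0.25) = 0.5000
−0.26·log₂(0.26) = 0.5053
−0.10·log₂(0.10) = 0.3322
−0.21·log₂(0.21) = 0.4728
−0.09·log₂(0.09) = 0.3127
−0.04·log₂(0.04) = 0.1858
Sum ≈ 2.5248 → 2.5248 bits.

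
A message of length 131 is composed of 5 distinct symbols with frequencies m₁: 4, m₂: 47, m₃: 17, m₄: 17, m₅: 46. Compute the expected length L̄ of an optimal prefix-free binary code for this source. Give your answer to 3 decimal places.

2.092 bits/symbol

Probabilities are the counts divided by 131.
Repeatedly combine the two least-probable nodes; the expected code length is the sum of the merged weights.
merge 4/131 + 17/131 → 21/131
merge 17/131 + 21/131 → 38/131
merge 38/131 + 46/131 → 84/131
merge 47/131 + 84/131 → 1
L = 21/131 + 38/131 + 84/131 + 1 = 274/131 ≈ 2.092 bits/symbol.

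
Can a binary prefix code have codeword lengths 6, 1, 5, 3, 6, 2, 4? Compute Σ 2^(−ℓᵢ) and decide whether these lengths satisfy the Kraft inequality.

1; yes

With common denominator 2^6 = 64: Σ 2^(−ℓᵢ) = 1/64 + 32/64 + 2/64 + 8/64 + 1/64 + 16/64 + 4/64 = 64/64 = 1.
Kraft's inequality requires Σ ≤ 1; here Σ = 1 ≤ 1, so such a prefix code exists.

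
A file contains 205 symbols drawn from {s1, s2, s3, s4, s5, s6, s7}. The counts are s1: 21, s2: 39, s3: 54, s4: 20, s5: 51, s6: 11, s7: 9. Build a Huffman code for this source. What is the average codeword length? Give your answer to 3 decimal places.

Probabilities are the counts divided by 205.
Repeatedly combine the two least-probable nodes; the expected code length is the sum of the merged weights.
merge 9/205 + 11/205 → 4/41
merge 4/41 + 4/41 → 8/41
merge 21/205 + 39/205 → 12/41
merge 8/41 + 51/205 → 91/205
merge 54/205 + 12/41 → 114/205
merge 91/205 + 114/205 → 1
L = 4/41 + 8/41 + 12/41 + 91/205 + 114/205 + 1 = 106/41 ≈ 2.585 bits/symbol.

2.585 bits/symbol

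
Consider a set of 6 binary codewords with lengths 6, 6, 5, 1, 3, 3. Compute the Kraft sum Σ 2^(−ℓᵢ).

0.8125

With common denominator 2^6 = 64: Σ 2^(−ℓᵢ) = 1/64 + 1/64 + 2/64 + 32/64 + 8/64 + 8/64 = 52/64 = 0.8125.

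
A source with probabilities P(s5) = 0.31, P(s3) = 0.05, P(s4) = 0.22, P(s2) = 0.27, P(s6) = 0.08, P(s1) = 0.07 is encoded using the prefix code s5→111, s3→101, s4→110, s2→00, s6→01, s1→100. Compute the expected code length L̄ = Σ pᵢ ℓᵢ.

L̄ = Σ pᵢ·ℓᵢ = 0.31·3 + 0.05·3 + 0.22·3 + 0.27·2 + 0.08·2 + 0.07·3 = 2.65 bits/symbol.

2.65 bits/symbol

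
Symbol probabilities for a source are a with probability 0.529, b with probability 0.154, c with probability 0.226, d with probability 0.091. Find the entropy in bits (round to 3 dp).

H = −Σ pᵢ log₂ pᵢ.
−0.529·log₂(0.529) = 0.4860
−0.154·log₂(0.154) = 0.4156
−0.226·log₂(0.226) = 0.4849
−0.091·log₂(0.091) = 0.3147
Sum ≈ 1.7012 → 1.701 bits.

1.701 bits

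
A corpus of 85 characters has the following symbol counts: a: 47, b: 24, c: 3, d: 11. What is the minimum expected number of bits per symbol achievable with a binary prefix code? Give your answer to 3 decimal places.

1.612 bits/symbol

Probabilities are the counts divided by 85.
Repeatedly combine the two least-probable nodes; the expected code length is the sum of the merged weights.
merge 3/85 + 11/85 → 14/85
merge 14/85 + 24/85 → 38/85
merge 38/85 + 47/85 → 1
L = 14/85 + 38/85 + 1 = 137/85 ≈ 1.612 bits/symbol.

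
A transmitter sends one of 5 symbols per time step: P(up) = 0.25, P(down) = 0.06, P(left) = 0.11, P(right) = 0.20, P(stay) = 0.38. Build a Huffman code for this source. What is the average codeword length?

2.16 bits/symbol

Repeatedly combine the two least-probable nodes; the expected code length is the sum of the merged weights.
merge 3/50 + 11/100 → 17/100
merge 17/100 + 1/5 → 37/100
merge 1/4 + 37/100 → 31/50
merge 19/50 + 31/50 → 1
L = 17/100 + 37/100 + 31/50 + 1 = 54/25 = 2.16 bits/symbol.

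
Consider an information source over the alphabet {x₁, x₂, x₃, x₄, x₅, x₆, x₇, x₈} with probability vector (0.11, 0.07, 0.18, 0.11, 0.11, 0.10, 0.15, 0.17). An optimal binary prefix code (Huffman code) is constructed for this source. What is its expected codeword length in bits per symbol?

2.99 bits/symbol

Repeatedly combine the two least-probable nodes; the expected code length is the sum of the merged weights.
merge 7/100 + 1/10 → 17/100
merge 11/100 + 11/100 → 11/50
merge 11/100 + 3/20 → 13/50
merge 17/100 + 17/100 → 17/50
merge 9/50 + 11/50 → 2/5
merge 13/50 + 17/50 → 3/5
merge 2/5 + 3/5 → 1
L = 17/100 + 11/50 + 13/50 + 17/50 + 2/5 + 3/5 + 1 = 299/100 = 2.99 bits/symbol.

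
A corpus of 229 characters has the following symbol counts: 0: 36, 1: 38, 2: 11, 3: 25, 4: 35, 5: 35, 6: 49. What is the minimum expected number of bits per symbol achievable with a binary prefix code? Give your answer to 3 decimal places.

2.777 bits/symbol

Probabilities are the counts divided by 229.
Repeatedly combine the two least-probable nodes; the expected code length is the sum of the merged weights.
merge 11/229 + 25/229 → 36/229
merge 35/229 + 35/229 → 70/229
merge 36/229 + 36/229 → 72/229
merge 38/229 + 49/229 → 87/229
merge 70/229 + 72/229 → 142/229
merge 87/229 + 142/229 → 1
L = 36/229 + 70/229 + 72/229 + 87/229 + 142/229 + 1 = 636/229 ≈ 2.777 bits/symbol.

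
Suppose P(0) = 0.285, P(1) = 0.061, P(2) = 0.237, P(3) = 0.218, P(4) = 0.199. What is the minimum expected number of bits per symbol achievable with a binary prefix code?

Repeatedly combine the two least-probable nodes; the expected code length is the sum of the merged weights.
merge 61/1000 + 199/1000 → 13/50
merge 109/500 + 237/1000 → 91/200
merge 13/50 + 57/200 → 109/200
merge 91/200 + 109/200 → 1
L = 13/50 + 91/200 + 109/200 + 1 = 113/50 = 2.26 bits/symbol.

2.26 bits/symbol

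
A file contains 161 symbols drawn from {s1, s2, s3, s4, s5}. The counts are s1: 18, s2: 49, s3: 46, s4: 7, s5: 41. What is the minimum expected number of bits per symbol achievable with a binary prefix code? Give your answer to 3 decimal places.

Probabilities are the counts divided by 161.
Repeatedly combine the two least-probable nodes; the expected code length is the sum of the merged weights.
merge 1/23 + 18/161 → 25/161
merge 25/161 + 41/161 → 66/161
merge 2/7 + 7/23 → 95/161
merge 66/161 + 95/161 → 1
L = 25/161 + 66/161 + 95/161 + 1 = 347/161 ≈ 2.155 bits/symbol.

2.155 bits/symbol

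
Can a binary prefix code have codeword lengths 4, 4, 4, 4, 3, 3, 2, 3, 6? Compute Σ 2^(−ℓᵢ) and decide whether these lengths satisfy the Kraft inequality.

0.890625; yes

With common denominator 2^6 = 64: Σ 2^(−ℓᵢ) = 4/64 + 4/64 + 4/64 + 4/64 + 8/64 + 8/64 + 16/64 + 8/64 + 1/64 = 57/64 = 0.890625.
Kraft's inequality requires Σ ≤ 1; here Σ = 0.890625 ≤ 1, so such a prefix code exists.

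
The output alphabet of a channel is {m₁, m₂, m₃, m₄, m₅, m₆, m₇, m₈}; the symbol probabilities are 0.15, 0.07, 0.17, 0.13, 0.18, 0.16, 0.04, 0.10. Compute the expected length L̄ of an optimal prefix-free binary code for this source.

2.93 bits/symbol

Repeatedly combine the two least-probable nodes; the expected code length is the sum of the merged weights.
merge 1/25 + 7/100 → 11/100
merge 1/10 + 11/100 → 21/100
merge 13/100 + 3/20 → 7/25
merge 4/25 + 17/100 → 33/100
merge 9/50 + 21/100 → 39/100
merge 7/25 + 33/100 → 61/100
merge 39/100 + 61/100 → 1
L = 11/100 + 21/100 + 7/25 + 33/100 + 39/100 + 61/100 + 1 = 293/100 = 2.93 bits/symbol.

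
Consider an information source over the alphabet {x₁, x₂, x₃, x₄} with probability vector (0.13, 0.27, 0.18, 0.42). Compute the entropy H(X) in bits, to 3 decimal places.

1.864 bits

H = −Σ pᵢ log₂ pᵢ.
−0.13·log₂(0.13) = 0.3826
−0.27·log₂(0.27) = 0.5100
−0.18·log₂(0.18) = 0.4453
−0.42·log₂(0.42) = 0.5256
Sum ≈ 1.8636 → 1.864 bits.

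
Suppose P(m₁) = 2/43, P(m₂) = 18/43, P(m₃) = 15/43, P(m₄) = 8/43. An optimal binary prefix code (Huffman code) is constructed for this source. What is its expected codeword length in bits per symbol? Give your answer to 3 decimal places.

Repeatedly combine the two least-probable nodes; the expected code length is the sum of the merged weights.
merge 2/43 + 8/43 → 10/43
merge 10/43 + 15/43 → 25/43
merge 18/43 + 25/43 → 1
L = 10/43 + 25/43 + 1 = 78/43 ≈ 1.814 bits/symbol.

1.814 bits/symbol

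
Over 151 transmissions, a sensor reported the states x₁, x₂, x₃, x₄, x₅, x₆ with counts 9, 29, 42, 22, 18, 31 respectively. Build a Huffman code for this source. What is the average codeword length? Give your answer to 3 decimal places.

2.503 bits/symbol

Probabilities are the counts divided by 151.
Repeatedly combine the two least-probable nodes; the expected code length is the sum of the merged weights.
merge 9/151 + 18/151 → 27/151
merge 22/151 + 27/151 → 49/151
merge 29/151 + 31/151 → 60/151
merge 42/151 + 49/151 → 91/151
merge 60/151 + 91/151 → 1
L = 27/151 + 49/151 + 60/151 + 91/151 + 1 = 378/151 ≈ 2.503 bits/symbol.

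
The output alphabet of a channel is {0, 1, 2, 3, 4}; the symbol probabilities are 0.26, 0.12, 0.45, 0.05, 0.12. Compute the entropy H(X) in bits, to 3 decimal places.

H = −Σ pᵢ log₂ pᵢ.
−0.26·log₂(0.26) = 0.5053
−0.12·log₂(0.12) = 0.3671
−0.45·log₂(0.45) = 0.5184
−0.05·log₂(0.05) = 0.2161
−0.12·log₂(0.12) = 0.3671
Sum ≈ 1.9739 → 1.974 bits.

1.974 bits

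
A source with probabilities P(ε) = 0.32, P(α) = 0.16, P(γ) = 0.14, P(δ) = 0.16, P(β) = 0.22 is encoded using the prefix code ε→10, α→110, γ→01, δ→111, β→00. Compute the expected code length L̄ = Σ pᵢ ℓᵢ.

L̄ = Σ pᵢ·ℓᵢ = 0.32·2 + 0.16·3 + 0.14·2 + 0.16·3 + 0.22·2 = 2.32 bits/symbol.

2.32 bits/symbol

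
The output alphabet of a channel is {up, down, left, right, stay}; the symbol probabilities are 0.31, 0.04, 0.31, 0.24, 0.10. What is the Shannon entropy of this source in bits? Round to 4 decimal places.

H = −Σ pᵢ log₂ pᵢ.
−0.31·log₂(0.31) = 0.5238
−0.04·log₂(0.04) = 0.1858
−0.31·log₂(0.31) = 0.5238
−0.24·log₂(0.24) = 0.4941
−0.10·log₂(0.10) = 0.3322
Sum ≈ 2.0597 → 2.0597 bits.

2.0597 bits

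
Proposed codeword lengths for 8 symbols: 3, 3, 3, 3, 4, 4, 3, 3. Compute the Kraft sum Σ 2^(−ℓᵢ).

With common denominator 2^4 = 16: Σ 2^(−ℓᵢ) = 2/16 + 2/16 + 2/16 + 2/16 + 1/16 + 1/16 + 2/16 + 2/16 = 14/16 = 0.875.

0.875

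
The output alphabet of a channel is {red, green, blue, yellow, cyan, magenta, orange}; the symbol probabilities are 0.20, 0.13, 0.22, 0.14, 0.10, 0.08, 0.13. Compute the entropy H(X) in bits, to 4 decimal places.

2.7311 bits

H = −Σ pᵢ log₂ pᵢ.
−0.20·log₂(0.20) = 0.4644
−0.13·log₂(0.13) = 0.3826
−0.22·log₂(0.22) = 0.4806
−0.14·log₂(0.14) = 0.3971
−0.10·log₂(0.10) = 0.3322
−0.08·log₂(0.08) = 0.2915
−0.13·log₂(0.13) = 0.3826
Sum ≈ 2.7311 → 2.7311 bits.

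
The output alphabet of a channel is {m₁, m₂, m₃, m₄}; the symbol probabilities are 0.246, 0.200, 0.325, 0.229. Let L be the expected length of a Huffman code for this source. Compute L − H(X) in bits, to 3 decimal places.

0.024 bits

Entropy H = −Σ p log₂ p ≈ 1.9761 bits.
Huffman merges: 1/5+229/1000→429/1000; 123/500+13/40→571/1000; 429/1000+571/1000→1. L = 2 ≈ 2.0000.
L − H = 2.0000 − 1.9761 = 0.024 bits.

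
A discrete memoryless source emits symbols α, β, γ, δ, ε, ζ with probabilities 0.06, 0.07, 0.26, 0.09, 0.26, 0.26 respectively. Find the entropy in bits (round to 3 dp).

H = −Σ pᵢ log₂ pᵢ.
−0.06·log₂(0.06) = 0.2435
−0.07·log₂(0.07) = 0.2686
−0.26·log₂(0.26) = 0.5053
−0.09·log₂(0.09) = 0.3127
−0.26·log₂(0.26) = 0.5053
−0.26·log₂(0.26) = 0.5053
Sum ≈ 2.3406 → 2.341 bits.

2.341 bits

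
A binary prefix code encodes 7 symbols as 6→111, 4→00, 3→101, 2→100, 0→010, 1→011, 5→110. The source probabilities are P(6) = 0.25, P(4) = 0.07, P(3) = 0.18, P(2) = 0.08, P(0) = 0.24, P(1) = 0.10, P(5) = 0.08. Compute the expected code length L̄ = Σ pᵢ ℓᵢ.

2.93 bits/symbol

L̄ = Σ pᵢ·ℓᵢ = 0.25·3 + 0.07·2 + 0.18·3 + 0.08·3 + 0.24·3 + 0.10·3 + 0.08·3 = 2.93 bits/symbol.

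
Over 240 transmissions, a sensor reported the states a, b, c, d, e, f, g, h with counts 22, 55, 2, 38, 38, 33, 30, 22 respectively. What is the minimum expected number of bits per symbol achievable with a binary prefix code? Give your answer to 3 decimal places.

Probabilities are the counts divided by 240.
Repeatedly combine the two least-probable nodes; the expected code length is the sum of the merged weights.
merge 1/120 + 11/120 → 1/10
merge 11/120 + 1/10 → 23/120
merge 1/8 + 11/80 → 21/80
merge 19/120 + 19/120 → 19/60
merge 23/120 + 11/48 → 101/240
merge 21/80 + 19/60 → 139/240
merge 101/240 + 139/240 → 1
L = 1/10 + 23/120 + 21/80 + 19/60 + 101/240 + 139/240 + 1 = 689/240 ≈ 2.871 bits/symbol.

2.871 bits/symbol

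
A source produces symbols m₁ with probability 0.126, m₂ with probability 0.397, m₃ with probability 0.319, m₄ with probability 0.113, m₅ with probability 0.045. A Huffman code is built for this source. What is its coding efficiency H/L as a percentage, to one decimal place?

97.2%

Entropy H = −Σ p log₂ p ≈ 1.9883 bits.
Huffman merges: 9/200+113/1000→79/500; 63/500+79/500→71/250; 71/250+319/1000→603/1000; 397/1000+603/1000→1. L = 409/200 ≈ 2.0450.
Efficiency = H/L = 1.9883/2.0450 = 97.2%.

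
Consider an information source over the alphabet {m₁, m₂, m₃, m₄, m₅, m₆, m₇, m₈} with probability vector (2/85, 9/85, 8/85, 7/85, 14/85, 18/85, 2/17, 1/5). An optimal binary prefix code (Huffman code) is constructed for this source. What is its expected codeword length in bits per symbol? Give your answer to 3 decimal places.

2.894 bits/symbol

Repeatedly combine the two least-probable nodes; the expected code length is the sum of the merged weights.
merge 2/85 + 7/85 → 9/85
merge 8/85 + 9/85 → 1/5
merge 9/85 + 2/17 → 19/85
merge 14/85 + 1/5 → 31/85
merge 1/5 + 18/85 → 7/17
merge 19/85 + 31/85 → 10/17
merge 7/17 + 10/17 → 1
L = 9/85 + 1/5 + 19/85 + 31/85 + 7/17 + 10/17 + 1 = 246/85 ≈ 2.894 bits/symbol.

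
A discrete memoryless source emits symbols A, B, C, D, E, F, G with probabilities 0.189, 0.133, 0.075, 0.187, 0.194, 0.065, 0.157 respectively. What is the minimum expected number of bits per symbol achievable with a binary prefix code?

2.757 bits/symbol

Repeatedly combine the two least-probable nodes; the expected code length is the sum of the merged weights.
merge 13/200 + 3/40 → 7/50
merge 133/1000 + 7/50 → 273/1000
merge 157/1000 + 187/1000 → 43/125
merge 189/1000 + 97/500 → 383/1000
merge 273/1000 + 43/125 → 617/1000
merge 383/1000 + 617/1000 → 1
L = 7/50 + 273/1000 + 43/125 + 383/1000 + 617/1000 + 1 = 2757/1000 = 2.757 bits/symbol.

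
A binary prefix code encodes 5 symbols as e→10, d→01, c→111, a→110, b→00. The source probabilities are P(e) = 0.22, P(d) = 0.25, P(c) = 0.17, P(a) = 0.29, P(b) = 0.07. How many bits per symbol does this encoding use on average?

L̄ = Σ pᵢ·ℓᵢ = 0.22·2 + 0.25·2 + 0.17·3 + 0.29·3 + 0.07·2 = 2.46 bits/symbol.

2.46 bits/symbol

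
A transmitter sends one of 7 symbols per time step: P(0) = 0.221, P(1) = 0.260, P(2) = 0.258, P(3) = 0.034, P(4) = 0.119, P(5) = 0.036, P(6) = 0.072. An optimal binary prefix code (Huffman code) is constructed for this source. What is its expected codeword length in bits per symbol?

2.473 bits/symbol

Repeatedly combine the two least-probable nodes; the expected code length is the sum of the merged weights.
merge 17/500 + 9/250 → 7/100
merge 7/100 + 9/125 → 71/500
merge 119/1000 + 71/500 → 261/1000
merge 221/1000 + 129/500 → 479/1000
merge 13/50 + 261/1000 → 521/1000
merge 479/1000 + 521/1000 → 1
L = 7/100 + 71/500 + 261/1000 + 479/1000 + 521/1000 + 1 = 2473/1000 = 2.473 bits/symbol.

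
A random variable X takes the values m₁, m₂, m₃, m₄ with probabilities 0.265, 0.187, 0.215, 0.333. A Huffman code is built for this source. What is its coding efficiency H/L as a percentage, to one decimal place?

Entropy H = −Σ p log₂ p ≈ 1.9651 bits.
Huffman merges: 187/1000+43/200→201/500; 53/200+333/1000→299/500; 201/500+299/500→1. L = 2 ≈ 2.0000.
Efficiency = H/L = 1.9651/2.0000 = 98.3%.

98.3%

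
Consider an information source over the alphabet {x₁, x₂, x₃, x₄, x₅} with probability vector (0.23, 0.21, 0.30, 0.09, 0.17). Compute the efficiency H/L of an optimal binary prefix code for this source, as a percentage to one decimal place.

Entropy H = −Σ p log₂ p ≈ 2.2288 bits.
Huffman merges: 9/100+17/100→13/50; 21/100+23/100→11/25; 13/50+3/10→14/25; 11/25+14/25→1. L = 113/50 ≈ 2.2600.
Efficiency = H/L = 2.2288/2.2600 = 98.6%.

98.6%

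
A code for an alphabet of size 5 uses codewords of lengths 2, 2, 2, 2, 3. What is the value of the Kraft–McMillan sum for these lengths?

With common denominator 2^3 = 8: Σ 2^(−ℓᵢ) = 2/8 + 2/8 + 2/8 + 2/8 + 1/8 = 9/8 = 1.125.

1.125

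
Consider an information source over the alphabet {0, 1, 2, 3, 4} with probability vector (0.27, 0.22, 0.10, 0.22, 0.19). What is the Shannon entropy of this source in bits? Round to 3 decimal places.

2.259 bits

H = −Σ pᵢ log₂ pᵢ.
−0.27·log₂(0.27) = 0.5100
−0.22·log₂(0.22) = 0.4806
−0.10·log₂(0.10) = 0.3322
−0.22·log₂(0.22) = 0.4806
−0.19·log₂(0.19) = 0.4552
Sum ≈ 2.2586 → 2.259 bits.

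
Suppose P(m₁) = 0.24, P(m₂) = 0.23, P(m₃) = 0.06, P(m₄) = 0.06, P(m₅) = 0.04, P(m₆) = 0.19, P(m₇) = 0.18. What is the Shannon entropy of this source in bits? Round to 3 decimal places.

2.555 bits

H = −Σ pᵢ log₂ pᵢ.
−0.24·log₂(0.24) = 0.4941
−0.23·log₂(0.23) = 0.4877
−0.06·log₂(0.06) = 0.2435
−0.06·log₂(0.06) = 0.2435
−0.04·log₂(0.04) = 0.1858
−0.19·log₂(0.19) = 0.4552
−0.18·log₂(0.18) = 0.4453
Sum ≈ 2.5552 → 2.555 bits.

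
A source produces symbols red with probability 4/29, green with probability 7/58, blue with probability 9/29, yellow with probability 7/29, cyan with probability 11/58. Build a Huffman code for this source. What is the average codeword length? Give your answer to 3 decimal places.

Repeatedly combine the two least-probable nodes; the expected code length is the sum of the merged weights.
merge 7/58 + 4/29 → 15/58
merge 11/58 + 7/29 → 25/58
merge 15/58 + 9/29 → 33/58
merge 25/58 + 33/58 → 1
L = 15/58 + 25/58 + 33/58 + 1 = 131/58 ≈ 2.259 bits/symbol.

2.259 bits/symbol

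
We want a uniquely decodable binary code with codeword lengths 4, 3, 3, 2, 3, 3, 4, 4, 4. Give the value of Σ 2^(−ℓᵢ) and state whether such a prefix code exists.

With common denominator 2^4 = 16: Σ 2^(−ℓᵢ) = 1/16 + 2/16 + 2/16 + 4/16 + 2/16 + 2/16 + 1/16 + 1/16 + 1/16 = 16/16 = 1.
Kraft's inequality requires Σ ≤ 1; here Σ = 1 ≤ 1, so such a prefix code exists.

1; yes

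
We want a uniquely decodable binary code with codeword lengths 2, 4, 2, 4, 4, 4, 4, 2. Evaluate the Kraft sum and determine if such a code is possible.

With common denominator 2^4 = 16: Σ 2^(−ℓᵢ) = 4/16 + 1/16 + 4/16 + 1/16 + 1/16 + 1/16 + 1/16 + 4/16 = 17/16 = 1.0625.
Kraft's inequality requires Σ ≤ 1; here Σ = 1.0625 > 1, so no such prefix code exists.

1.0625; no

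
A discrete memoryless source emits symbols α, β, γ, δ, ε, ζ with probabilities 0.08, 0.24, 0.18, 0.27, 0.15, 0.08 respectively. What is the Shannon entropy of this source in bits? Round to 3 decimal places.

2.443 bits

H = −Σ pᵢ log₂ pᵢ.
−0.08·log₂(0.08) = 0.2915
−0.24·log₂(0.24) = 0.4941
−0.18·log₂(0.18) = 0.4453
−0.27·log₂(0.27) = 0.5100
−0.15·log₂(0.15) = 0.4105
−0.08·log₂(0.08) = 0.2915
Sum ≈ 2.4430 → 2.443 bits.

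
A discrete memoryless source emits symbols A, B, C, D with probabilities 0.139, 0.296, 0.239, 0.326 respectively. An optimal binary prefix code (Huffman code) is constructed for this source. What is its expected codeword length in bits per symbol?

Repeatedly combine the two least-probable nodes; the expected code length is the sum of the merged weights.
merge 139/1000 + 239/1000 → 189/500
merge 37/125 + 163/500 → 311/500
merge 189/500 + 311/500 → 1
L = 189/500 + 311/500 + 1 = 2 bits/symbol.

2 bits/symbol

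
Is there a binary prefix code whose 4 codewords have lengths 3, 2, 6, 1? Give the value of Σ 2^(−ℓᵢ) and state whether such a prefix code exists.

With common denominator 2^6 = 64: Σ 2^(−ℓᵢ) = 8/64 + 16/64 + 1/64 + 32/64 = 57/64 = 0.890625.
Kraft's inequality requires Σ ≤ 1; here Σ = 0.890625 ≤ 1, so such a prefix code exists.

0.890625; yes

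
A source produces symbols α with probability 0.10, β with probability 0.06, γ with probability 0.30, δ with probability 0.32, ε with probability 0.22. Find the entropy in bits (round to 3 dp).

H = −Σ pᵢ log₂ pᵢ.
−0.10·log₂(0.10) = 0.3322
−0.06·log₂(0.06) = 0.2435
−0.30·log₂(0.30) = 0.5211
−0.32·log₂(0.32) = 0.5260
−0.22·log₂(0.22) = 0.4806
Sum ≈ 2.1034 → 2.103 bits.

2.103 bits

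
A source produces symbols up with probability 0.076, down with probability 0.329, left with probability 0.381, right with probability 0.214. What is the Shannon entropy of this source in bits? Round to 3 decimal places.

1.817 bits

H = −Σ pᵢ log₂ pᵢ.
−0.076·log₂(0.076) = 0.2826
−0.329·log₂(0.329) = 0.5277
−0.381·log₂(0.381) = 0.5304
−0.214·log₂(0.214) = 0.4760
Sum ≈ 1.8166 → 1.817 bits.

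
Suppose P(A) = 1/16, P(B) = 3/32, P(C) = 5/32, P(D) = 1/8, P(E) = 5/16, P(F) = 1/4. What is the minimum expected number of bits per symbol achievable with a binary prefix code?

2.4375 bits/symbol

Repeatedly combine the two least-probable nodes; the expected code length is the sum of the merged weights.
merge 1/16 + 3/32 → 5/32
merge 1/8 + 5/32 → 9/32
merge 5/32 + 1/4 → 13/32
merge 9/32 + 5/16 → 19/32
merge 13/32 + 19/32 → 1
L = 5/32 + 9/32 + 13/32 + 19/32 + 1 = 39/16 = 2.4375 bits/symbol.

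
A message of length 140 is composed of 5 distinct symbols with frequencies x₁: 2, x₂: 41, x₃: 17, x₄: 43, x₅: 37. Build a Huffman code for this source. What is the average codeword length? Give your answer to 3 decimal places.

Probabilities are the counts divided by 140.
Repeatedly combine the two least-probable nodes; the expected code length is the sum of the merged weights.
merge 1/70 + 17/140 → 19/140
merge 19/140 + 37/140 → 2/5
merge 41/140 + 43/140 → 3/5
merge 2/5 + 3/5 → 1
L = 19/140 + 2/5 + 3/5 + 1 = 299/140 ≈ 2.136 bits/symbol.

2.136 bits/symbol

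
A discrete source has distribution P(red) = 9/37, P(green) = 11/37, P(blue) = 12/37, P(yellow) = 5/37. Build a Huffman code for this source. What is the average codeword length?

Repeatedly combine the two least-probable nodes; the expected code length is the sum of the merged weights.
merge 5/37 + 9/37 → 14/37
merge 11/37 + 12/37 → 23/37
merge 14/37 + 23/37 → 1
L = 14/37 + 23/37 + 1 = 2 bits/symbol.

2 bits/symbol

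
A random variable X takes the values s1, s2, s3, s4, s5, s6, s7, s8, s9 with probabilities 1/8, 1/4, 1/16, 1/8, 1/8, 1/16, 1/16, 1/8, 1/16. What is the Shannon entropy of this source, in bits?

Each probability is a power of 1/2, so log₂(1/p) is an integer.
H = Σ p·log₂(1/p) = 1/8·3 + 1/4·2 + 1/16·4 + 1/8·3 + 1/8·3 + 1/16·4 + 1/16·4 + 1/8·3 + 1/16·4 = 3 bits.

3 bits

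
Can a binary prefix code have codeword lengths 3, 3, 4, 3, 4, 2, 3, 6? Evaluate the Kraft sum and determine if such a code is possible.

With common denominator 2^6 = 64: Σ 2^(−ℓᵢ) = 8/64 + 8/64 + 4/64 + 8/64 + 4/64 + 16/64 + 8/64 + 1/64 = 57/64 = 0.890625.
Kraft's inequality requires Σ ≤ 1; here Σ = 0.890625 ≤ 1, so such a prefix code exists.

0.890625; yes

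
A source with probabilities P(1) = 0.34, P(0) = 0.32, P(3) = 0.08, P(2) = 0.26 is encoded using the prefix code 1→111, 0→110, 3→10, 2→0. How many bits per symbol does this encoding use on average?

2.4 bits/symbol

L̄ = Σ pᵢ·ℓᵢ = 0.34·3 + 0.32·3 + 0.08·2 + 0.26·1 = 2.4 bits/symbol.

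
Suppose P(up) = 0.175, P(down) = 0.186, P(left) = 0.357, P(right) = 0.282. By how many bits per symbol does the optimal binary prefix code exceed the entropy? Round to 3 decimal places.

Entropy H = −Σ p log₂ p ≈ 1.9369 bits.
Huffman merges: 7/40+93/500→361/1000; 141/500+357/1000→639/1000; 361/1000+639/1000→1. L = 2 ≈ 2.0000.
L − H = 2.0000 − 1.9369 = 0.063 bits.

0.063 bits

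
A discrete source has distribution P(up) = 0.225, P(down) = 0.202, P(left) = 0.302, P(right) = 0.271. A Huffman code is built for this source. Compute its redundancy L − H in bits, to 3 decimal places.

Entropy H = −Σ p log₂ p ≈ 1.9825 bits.
Huffman merges: 101/500+9/40→427/1000; 271/1000+151/500→573/1000; 427/1000+573/1000→1. L = 2 ≈ 2.0000.
L − H = 2.0000 − 1.9825 = 0.018 bits.

0.018 bits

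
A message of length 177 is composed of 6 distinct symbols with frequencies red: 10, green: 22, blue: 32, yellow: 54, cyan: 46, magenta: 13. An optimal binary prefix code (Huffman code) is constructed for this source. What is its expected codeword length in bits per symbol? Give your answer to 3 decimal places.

2.384 bits/symbol

Probabilities are the counts divided by 177.
Repeatedly combine the two least-probable nodes; the expected code length is the sum of the merged weights.
merge 10/177 + 13/177 → 23/177
merge 22/177 + 23/177 → 15/59
merge 32/177 + 15/59 → 77/177
merge 46/177 + 18/59 → 100/177
merge 77/177 + 100/177 → 1
L = 23/177 + 15/59 + 77/177 + 100/177 + 1 = 422/177 ≈ 2.384 bits/symbol.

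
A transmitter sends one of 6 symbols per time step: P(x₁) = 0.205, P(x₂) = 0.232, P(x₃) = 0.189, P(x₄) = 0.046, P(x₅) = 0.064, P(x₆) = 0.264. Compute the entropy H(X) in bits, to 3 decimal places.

2.377 bits

H = −Σ pᵢ log₂ pᵢ.
−0.205·log₂(0.205) = 0.4687
−0.232·log₂(0.232) = 0.4890
−0.189·log₂(0.189) = 0.4543
−0.046·log₂(0.046) = 0.2043
−0.064·log₂(0.064) = 0.2538
−0.264·log₂(0.264) = 0.5072
Sum ≈ 2.3774 → 2.377 bits.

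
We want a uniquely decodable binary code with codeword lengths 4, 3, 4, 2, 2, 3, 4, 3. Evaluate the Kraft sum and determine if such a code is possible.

With common denominator 2^4 = 16: Σ 2^(−ℓᵢ) = 1/16 + 2/16 + 1/16 + 4/16 + 4/16 + 2/16 + 1/16 + 2/16 = 17/16 = 1.0625.
Kraft's inequality requires Σ ≤ 1; here Σ = 1.0625 > 1, so no such prefix code exists.

1.0625; no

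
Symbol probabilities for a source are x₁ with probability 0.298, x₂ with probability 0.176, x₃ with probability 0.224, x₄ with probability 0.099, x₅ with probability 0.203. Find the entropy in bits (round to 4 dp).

2.2424 bits

H = −Σ pᵢ log₂ pᵢ.
−0.298·log₂(0.298) = 0.5205
−0.176·log₂(0.176) = 0.4411
−0.224·log₂(0.224) = 0.4835
−0.099·log₂(0.099) = 0.3303
−0.203·log₂(0.203) = 0.4670
Sum ≈ 2.2424 → 2.2424 bits.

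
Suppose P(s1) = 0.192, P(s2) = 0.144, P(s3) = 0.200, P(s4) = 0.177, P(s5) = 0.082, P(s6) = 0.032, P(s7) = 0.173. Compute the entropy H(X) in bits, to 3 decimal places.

H = −Σ pᵢ log₂ pᵢ.
−0.192·log₂(0.192) = 0.4571
−0.144·log₂(0.144) = 0.4026
−0.200·log₂(0.200) = 0.4644
−0.177·log₂(0.177) = 0.4422
−0.082·log₂(0.082) = 0.2959
−0.032·log₂(0.032) = 0.1589
−0.173·log₂(0.173) = 0.4379
Sum ≈ 2.6590 → 2.659 bits.

2.659 bits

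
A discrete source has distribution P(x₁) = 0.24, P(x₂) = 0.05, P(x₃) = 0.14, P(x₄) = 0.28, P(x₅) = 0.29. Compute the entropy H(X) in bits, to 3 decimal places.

2.139 bits

H = −Σ pᵢ log₂ pᵢ.
−0.24·log₂(0.24) = 0.4941
−0.05·log₂(0.05) = 0.2161
−0.14·log₂(0.14) = 0.3971
−0.28·log₂(0.28) = 0.5142
−0.29·log₂(0.29) = 0.5179
Sum ≈ 2.1395 → 2.139 bits.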